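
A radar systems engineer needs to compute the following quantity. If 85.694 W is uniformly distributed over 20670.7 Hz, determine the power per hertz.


Power spectral density:
PSD = P / BW
    = 85.694 / 20670.7
    = 0.00414567 W/Hz

0.00414567 W/Hz


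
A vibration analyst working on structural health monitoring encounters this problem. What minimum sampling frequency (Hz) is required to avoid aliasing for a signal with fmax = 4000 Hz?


The Nyquist rate is twice the maximum frequency component.
fs_min = 2 * fmax
      = 2 * 4000
      = 8000 Hz

8000


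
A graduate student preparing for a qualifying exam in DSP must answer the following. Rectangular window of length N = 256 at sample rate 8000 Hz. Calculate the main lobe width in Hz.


Main lobe width for a rectangular window:
Width = 2 * fs / N
      = 2 * 8000 / 256
      = 16000 / 256
      = 62.5 Hz

62.5 Hz


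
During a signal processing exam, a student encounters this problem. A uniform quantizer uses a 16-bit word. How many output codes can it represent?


Number of quantization levels = 2^N
= 2^16
= 65536

65536


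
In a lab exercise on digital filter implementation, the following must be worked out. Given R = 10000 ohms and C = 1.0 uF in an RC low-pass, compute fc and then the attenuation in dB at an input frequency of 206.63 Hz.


Step 1 — cutoff frequency:
fc = 1 / (2*pi*R*C)
C = 1.0 uF = 1e-06 F
fc = 1 / (2*pi*10000*1e-06)
   = 15.9155 Hz

Step 2 — magnitude at f = 206.63 Hz:
|H(f)| = 1 / sqrt(1 + (f/fc)^2)
f/fc = 206.63 / 15.9155 = 12.982941
|H| = 1 / sqrt(1 + 168.556757) = 0.0767967
|H|_dB = 20*log10(0.0767967) = -22.29 dB

fc = 15.9155 Hz; |H(206.63 Hz)| = -22.29 dB


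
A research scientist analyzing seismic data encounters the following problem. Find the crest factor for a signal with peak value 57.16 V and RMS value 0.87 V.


Crest factor is the ratio of peak to RMS:
CF = V_peak / V_rms
   = 57.16 / 0.87
   = 65.7011

65.7011


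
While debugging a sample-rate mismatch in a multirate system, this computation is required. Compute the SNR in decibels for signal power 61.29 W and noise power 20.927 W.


SNR in decibels:
SNR = 10 * log10(Ps / Pn)
    = 10 * log10(61.29 / 20.927)
    = 10 * log10(2.9288)
    = 10 * 0.4667
    = 4.67 dB

4.67 dB


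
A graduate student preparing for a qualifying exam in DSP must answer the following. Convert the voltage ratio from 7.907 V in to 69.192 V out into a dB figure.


Voltage gain in dB:
G = 20 * log10(Vout / Vin)
  = 20 * log10(69.192 / 7.907)
  = 20 * log10(8.750727)
  = 20 * 0.942044
  = 18.84 dB

18.84 dB


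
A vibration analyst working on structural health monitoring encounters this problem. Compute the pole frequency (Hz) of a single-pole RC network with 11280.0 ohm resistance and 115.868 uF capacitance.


Cutoff frequency of a first-order RC filter:
fc = 1 / (2 * pi * R * C)
C = 115.868 uF = 0.000115868 F
fc = 1 / (2 * pi * 11280.0 * 0.000115868)
   = 1 / 8.2120668991434
   = 0.121772 Hz

0.121772 Hz


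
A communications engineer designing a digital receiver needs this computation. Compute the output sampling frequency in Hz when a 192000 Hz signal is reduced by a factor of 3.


Decimation reduces the sample rate:
fs_out = fs_in / M
       = 192000 / 3
       = 64000.0 Hz

64000.0 Hz


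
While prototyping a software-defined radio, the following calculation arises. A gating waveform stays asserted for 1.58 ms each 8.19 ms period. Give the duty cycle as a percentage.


Duty cycle as a percentage:
DC = (t_on / T) * 100
   = (1.58 / 8.19) * 100
   = 0.192918 * 100
   = 19.29 %

19.29 %


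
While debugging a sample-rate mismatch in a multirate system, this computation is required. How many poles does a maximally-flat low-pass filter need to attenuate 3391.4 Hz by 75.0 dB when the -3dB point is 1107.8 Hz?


Butterworth filter order formula:
n = log10(10^(A/10) - 1) / (2 * log10(f_stop/f_pass))
10^(75.0/10) - 1 = 31622775.6017
f_stop/f_pass = 3391.4 / 1107.8 = 3.0614
n = 7.7174 -> ceil = 8

8


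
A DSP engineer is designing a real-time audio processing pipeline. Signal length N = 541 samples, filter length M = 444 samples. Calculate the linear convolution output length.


Linear convolution output length:
L = N + M - 1
  = 541 + 444 - 1
  = 984 samples

984


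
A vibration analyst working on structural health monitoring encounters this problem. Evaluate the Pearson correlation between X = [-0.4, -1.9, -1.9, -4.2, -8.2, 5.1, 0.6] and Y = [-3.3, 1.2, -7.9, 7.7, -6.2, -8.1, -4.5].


Pearson correlation coefficient (population):
r = cov(X,Y) / (std(X) * std(Y))
Mean X = -1.5571, Mean Y = -3.0143
Cov(X,Y) = -6.330816
Std(X) = 3.810833, Std(Y) = 5.274312
r = -0.315

-0.315


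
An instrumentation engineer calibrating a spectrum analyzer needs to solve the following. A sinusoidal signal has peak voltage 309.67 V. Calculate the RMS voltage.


RMS voltage for a sinusoidal waveform:
V_rms = V_peak / sqrt(2)
      = 309.67 / 1.414214
      = 218.97 V

218.97 V


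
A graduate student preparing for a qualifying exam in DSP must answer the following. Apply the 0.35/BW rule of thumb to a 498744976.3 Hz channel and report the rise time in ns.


Rise time from bandwidth relationship:
tr = 0.35 / BW
   = 0.35 / 498744976.3
   = 7.017614545e-10 s
   = 0.7018 ns

0.7018 ns


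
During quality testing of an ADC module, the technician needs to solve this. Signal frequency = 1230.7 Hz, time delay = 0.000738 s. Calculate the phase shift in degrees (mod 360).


Phase shift from frequency and time delay:
phi = 360 * f * t_delay
    = 360 * 1230.7 * 0.000738
    = 326.97 degrees
    mod 360 = 326.97 degrees

326.97 degrees


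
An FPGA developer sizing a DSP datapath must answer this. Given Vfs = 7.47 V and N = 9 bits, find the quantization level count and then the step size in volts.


Step 1 — number of quantization levels:
L = 2^N = 2^9 = 512

Step 2 — LSB step size:
delta = Vfs / L
      = 7.47 / 512
      = 0.01458984 V

Levels = 512; step size = 0.01458984 V


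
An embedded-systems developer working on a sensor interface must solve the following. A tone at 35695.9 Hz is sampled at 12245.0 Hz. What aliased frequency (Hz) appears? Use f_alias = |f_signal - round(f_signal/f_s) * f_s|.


Compute the nearest integer multiple of fs to the signal:
n = round(35695.9 / 12245.0) = 3
f_alias = |35695.9 - 3 * 12245.0|
        = |35695.9 - 36735.0|
        = 1039.1 Hz

1039.1


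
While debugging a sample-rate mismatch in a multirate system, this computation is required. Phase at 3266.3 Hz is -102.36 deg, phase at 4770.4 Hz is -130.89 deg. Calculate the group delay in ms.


Group delay from phase difference:
tau = -d(phi)/d(omega)
d(phi) = -28.53 deg = -0.497942 rad
d(omega) = 2*pi*(4770.4 - 3266.3) = 9450.539 rad/s
tau = -(-0.497942) / 9450.539
    = 0.0527 ms

0.0527 ms


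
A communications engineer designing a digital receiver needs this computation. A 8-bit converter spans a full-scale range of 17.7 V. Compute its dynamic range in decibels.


Dynamic range from full-scale to LSB:
V_min = V_max / 2^bits = 17.7 / 2^8
DR = 20 * log10(V_max / V_min)
   = 20 * log10(2^8)
   = 20 * 8 * log10(2)
   = 48.16 dB

48.16 dB


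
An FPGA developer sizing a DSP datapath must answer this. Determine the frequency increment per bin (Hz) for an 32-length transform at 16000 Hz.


DFT frequency resolution:
df = fs / N
   = 16000 / 32
   = 500.0 Hz

500.0 Hz


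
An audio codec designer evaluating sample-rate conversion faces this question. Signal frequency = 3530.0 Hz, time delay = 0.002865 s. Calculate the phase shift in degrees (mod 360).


Phase shift from frequency and time delay:
phi = 360 * f * t_delay
    = 360 * 3530.0 * 0.002865
    = 3640.84 degrees
    mod 360 = 40.84 degrees

40.84 degrees


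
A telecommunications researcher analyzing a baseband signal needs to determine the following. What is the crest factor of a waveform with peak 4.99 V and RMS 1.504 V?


Crest factor is the ratio of peak to RMS:
CF = V_peak / V_rms
   = 4.99 / 1.504
   = 3.3178

3.3178


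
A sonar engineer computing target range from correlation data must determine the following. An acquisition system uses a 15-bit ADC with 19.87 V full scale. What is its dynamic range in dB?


Dynamic range from full-scale to LSB:
V_min = V_max / 2^bits = 19.87 / 2^15
DR = 20 * log10(V_max / V_min)
   = 20 * log10(2^15)
   = 20 * 15 * log10(2)
   = 90.31 dB

90.31 dB


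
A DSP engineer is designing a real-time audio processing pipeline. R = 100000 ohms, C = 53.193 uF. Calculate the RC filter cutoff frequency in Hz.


Cutoff frequency of a first-order RC filter:
fc = 1 / (2 * pi * R * C)
C = 53.193 uF = 5.3193e-05 F
fc = 1 / (2 * pi * 100000 * 5.3193e-05)
   = 1 / 33.42214760448
   = 0.02992 Hz

0.02992 Hz


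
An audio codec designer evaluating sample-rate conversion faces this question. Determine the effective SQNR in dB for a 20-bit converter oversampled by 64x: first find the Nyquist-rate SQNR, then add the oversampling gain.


Step 1 — baseline SQNR at Nyquist:
SQNR_base = 6.02*N + 1.76
          = 6.02*20 + 1.76
          = 122.16 dB

Step 2 — oversampling processing gain:
G = 10*log10(OSR) = 10*log10(64) = 18.06 dB

Step 3 — total:
SQNR_total = 122.16 + 18.06 = 140.22 dB

Base SQNR = 122.16 dB; oversampled SQNR = 140.22 dB


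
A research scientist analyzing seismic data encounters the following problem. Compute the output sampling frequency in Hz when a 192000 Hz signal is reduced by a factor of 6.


Decimation reduces the sample rate:
fs_out = fs_in / M
       = 192000 / 6
       = 32000.0 Hz

32000.0 Hz


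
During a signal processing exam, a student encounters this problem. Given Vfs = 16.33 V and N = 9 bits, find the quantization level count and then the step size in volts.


Step 1 — number of quantization levels:
L = 2^N = 2^9 = 512

Step 2 — LSB step size:
delta = Vfs / L
      = 16.33 / 512
      = 0.03189453 V

Levels = 512; step size = 0.03189453 V


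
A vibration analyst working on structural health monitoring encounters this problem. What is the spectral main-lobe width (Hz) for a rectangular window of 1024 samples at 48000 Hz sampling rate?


Main lobe width for a rectangular window:
Width = 2 * fs / N
      = 2 * 48000 / 1024
      = 96000 / 1024
      = 93.75 Hz

93.75 Hz


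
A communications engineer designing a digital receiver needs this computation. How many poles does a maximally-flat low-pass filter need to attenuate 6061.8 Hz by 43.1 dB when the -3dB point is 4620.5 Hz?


Butterworth filter order formula:
n = log10(10^(A/10) - 1) / (2 * log10(f_stop/f_pass))
10^(43.1/10) - 1 = 20416.3794
f_stop/f_pass = 6061.8 / 4620.5 = 1.3119
n = 18.2762 -> ceil = 19

19


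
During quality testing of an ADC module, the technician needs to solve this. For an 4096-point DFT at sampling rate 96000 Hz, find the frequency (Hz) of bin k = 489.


Frequency of DFT bin k:
f_k = k * fs / N
    = 489 * 96000 / 4096
    = 46944000 / 4096
    = 11460.938 Hz

11460.938 Hz


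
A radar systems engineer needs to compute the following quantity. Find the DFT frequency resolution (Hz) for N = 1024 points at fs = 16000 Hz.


DFT frequency resolution:
df = fs / N
   = 16000 / 1024
   = 15.625 Hz

15.625 Hz


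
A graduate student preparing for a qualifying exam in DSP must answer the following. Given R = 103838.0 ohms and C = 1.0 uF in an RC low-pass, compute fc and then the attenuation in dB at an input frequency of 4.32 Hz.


Step 1 — cutoff frequency:
fc = 1 / (2*pi*R*C)
C = 1.0 uF = 1e-06 F
fc = 1 / (2*pi*103838.0*1e-06)
   = 1.53272 Hz

Step 2 — magnitude at f = 4.32 Hz:
|H(f)| = 1 / sqrt(1 + (f/fc)^2)
f/fc = 4.32 / 1.53272 = 2.818519
|H| = 1 / sqrt(1 + 7.944049) = 0.3343743
|H|_dB = 20*log10(0.3343743) = -9.52 dB

fc = 1.53272 Hz; |H(4.32 Hz)| = -9.52 dB


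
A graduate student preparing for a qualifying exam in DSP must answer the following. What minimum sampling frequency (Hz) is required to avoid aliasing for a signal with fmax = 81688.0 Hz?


The Nyquist rate is twice the maximum frequency component.
fs_min = 2 * fmax
      = 2 * 81688.0
      = 163376.0 Hz

163376.0


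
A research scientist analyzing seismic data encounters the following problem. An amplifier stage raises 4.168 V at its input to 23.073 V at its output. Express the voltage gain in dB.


Voltage gain in dB:
G = 20 * log10(Vout / Vin)
  = 20 * log10(23.073 / 4.168)
  = 20 * log10(5.535749)
  = 20 * 0.743176
  = 14.86 dB

14.86 dB


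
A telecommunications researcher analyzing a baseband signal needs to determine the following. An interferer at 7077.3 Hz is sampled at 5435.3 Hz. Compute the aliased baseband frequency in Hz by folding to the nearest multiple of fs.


Compute the nearest integer multiple of fs to the signal:
n = round(7077.3 / 5435.3) = 1
f_alias = |7077.3 - 1 * 5435.3|
        = |7077.3 - 5435.3|
        = 1642.0 Hz

1642.0


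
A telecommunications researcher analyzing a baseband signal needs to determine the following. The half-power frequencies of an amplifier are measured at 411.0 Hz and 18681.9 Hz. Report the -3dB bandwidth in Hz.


Bandwidth is the difference of -3dB frequencies:
BW = f_high - f_low
   = 18681.9 - 411.0
   = 18270.9 Hz

18270.9 Hz


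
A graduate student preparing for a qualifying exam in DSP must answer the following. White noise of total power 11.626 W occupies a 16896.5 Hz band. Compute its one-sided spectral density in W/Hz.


Power spectral density:
PSD = P / BW
    = 11.626 / 16896.5
    = 0.00068807 W/Hz

0.00068807 W/Hz


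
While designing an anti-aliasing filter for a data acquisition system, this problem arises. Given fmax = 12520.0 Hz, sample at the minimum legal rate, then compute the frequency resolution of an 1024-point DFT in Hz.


Step 1 — Nyquist sampling rate:
fs = 2 * fmax = 2 * 12520.0 = 25040.0 Hz

Step 2 — DFT bin spacing:
df = fs / N = 25040.0 / 1024 = 24.4531 Hz

24.4531 Hz


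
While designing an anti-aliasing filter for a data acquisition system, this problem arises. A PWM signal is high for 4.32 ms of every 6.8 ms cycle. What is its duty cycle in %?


Duty cycle as a percentage:
DC = (t_on / T) * 100
   = (4.32 / 6.8) * 100
   = 0.635294 * 100
   = 63.53 %

63.53 %


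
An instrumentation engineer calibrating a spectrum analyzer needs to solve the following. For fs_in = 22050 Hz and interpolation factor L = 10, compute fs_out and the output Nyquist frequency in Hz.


Step 1 — output sample rate after interpolation by L:
fs_out = L * fs_in = 10 * 22050 = 220500 Hz

Step 2 — Nyquist frequency of the output stream:
f_Nyq = fs_out / 2 = 220500 / 2 = 110250.0 Hz

fs_out = 220500 Hz; f_Nyquist = 110250.0 Hz


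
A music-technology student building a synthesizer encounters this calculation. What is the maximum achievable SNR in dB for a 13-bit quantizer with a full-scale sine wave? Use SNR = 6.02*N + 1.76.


Theoretical SNR for a full-scale sinusoid:
SNR = 6.02 * N + 1.76
    = 6.02 * 13 + 1.76
    = 78.26 + 1.76
    = 80.02 dB

80.02 dB


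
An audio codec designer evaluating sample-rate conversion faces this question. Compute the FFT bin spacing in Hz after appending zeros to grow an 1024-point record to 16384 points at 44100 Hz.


Frequency resolution after zero-padding:
N_padded = 1024 * 16 = 16384
df = fs / N_padded
   = 44100 / 16384
   = 2.6917 Hz

2.6917 Hz


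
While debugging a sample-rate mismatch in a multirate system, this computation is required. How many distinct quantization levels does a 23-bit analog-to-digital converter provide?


Number of quantization levels = 2^N
= 2^23
= 8388608

8388608


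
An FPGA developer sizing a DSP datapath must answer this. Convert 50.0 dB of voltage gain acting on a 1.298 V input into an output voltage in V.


Output voltage from dB gain:
V_out = V_in * 10^(gain_dB / 20)
      = 1.298 * 10^(50.0 / 20)
      = 1.298 * 316.227766
      = 410.4636 V

410.4636 V


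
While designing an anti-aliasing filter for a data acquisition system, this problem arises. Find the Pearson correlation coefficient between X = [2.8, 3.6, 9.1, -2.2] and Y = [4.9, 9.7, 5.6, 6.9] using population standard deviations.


Pearson correlation coefficient (population):
r = cov(X,Y) / (std(X) * std(Y))
Mean X = 3.325, Mean Y = 6.775
Cov(X,Y) = -1.421875
Std(X) = 4.007103, Std(Y) = 1.834905
r = -0.1934

-0.1934


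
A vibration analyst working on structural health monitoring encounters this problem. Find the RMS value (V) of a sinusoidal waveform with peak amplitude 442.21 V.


RMS voltage for a sinusoidal waveform:
V_rms = V_peak / sqrt(2)
      = 442.21 / 1.414214
      = 312.69 V

312.69 V


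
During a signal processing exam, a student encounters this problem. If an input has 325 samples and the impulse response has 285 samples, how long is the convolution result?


Linear convolution output length:
L = N + M - 1
  = 325 + 285 - 1
  = 609 samples

609


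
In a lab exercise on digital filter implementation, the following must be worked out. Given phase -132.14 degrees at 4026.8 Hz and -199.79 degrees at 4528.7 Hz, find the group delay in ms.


Group delay from phase difference:
tau = -d(phi)/d(omega)
d(phi) = -67.65 deg = -1.180715 rad
d(omega) = 2*pi*(4528.7 - 4026.8) = 3153.5307 rad/s
tau = -(-1.180715) / 3153.5307
    = 0.3744 ms

0.3744 ms


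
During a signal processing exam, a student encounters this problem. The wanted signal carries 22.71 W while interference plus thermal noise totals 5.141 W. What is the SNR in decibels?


SNR in decibels:
SNR = 10 * log10(Ps / Pn)
    = 10 * log10(22.71 / 5.141)
    = 10 * log10(4.4174)
    = 10 * 0.6452
    = 6.45 dB

6.45 dB


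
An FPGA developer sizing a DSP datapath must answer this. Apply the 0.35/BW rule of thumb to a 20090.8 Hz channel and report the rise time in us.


Rise time from bandwidth relationship:
tr = 0.35 / BW
   = 0.35 / 20090.8
   = 1.742090907e-05 s
   = 17.4209 us

17.4209 us


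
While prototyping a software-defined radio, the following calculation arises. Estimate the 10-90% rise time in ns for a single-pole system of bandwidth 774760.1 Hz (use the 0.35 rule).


Rise time from bandwidth relationship:
tr = 0.35 / BW
   = 0.35 / 774760.1
   = 4.517527426e-07 s
   = 451.7527 ns

451.7527 ns


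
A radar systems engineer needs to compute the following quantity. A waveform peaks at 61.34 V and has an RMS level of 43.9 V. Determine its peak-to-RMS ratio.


Crest factor is the ratio of peak to RMS:
CF = V_peak / V_rms
   = 61.34 / 43.9
   = 1.3973

1.3973


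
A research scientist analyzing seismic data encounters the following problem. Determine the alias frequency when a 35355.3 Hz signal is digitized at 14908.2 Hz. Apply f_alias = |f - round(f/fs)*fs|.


Compute the nearest integer multiple of fs to the signal:
n = round(35355.3 / 14908.2) = 2
f_alias = |35355.3 - 2 * 14908.2|
        = |35355.3 - 29816.4|
        = 5538.9 Hz

5538.9


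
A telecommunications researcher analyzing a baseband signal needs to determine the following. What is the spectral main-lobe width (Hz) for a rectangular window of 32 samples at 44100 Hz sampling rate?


Main lobe width for a rectangular window:
Width = 2 * fs / N
      = 2 * 44100 / 32
      = 88200 / 32
      = 2756.25 Hz

2756.25 Hz


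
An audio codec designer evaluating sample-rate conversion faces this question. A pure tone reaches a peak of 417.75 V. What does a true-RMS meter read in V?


RMS voltage for a sinusoidal waveform:
V_rms = V_peak / sqrt(2)
      = 417.75 / 1.414214
      = 295.394 V

295.394 V


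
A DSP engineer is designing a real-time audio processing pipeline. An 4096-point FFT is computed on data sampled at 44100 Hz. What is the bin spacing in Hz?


DFT frequency resolution:
df = fs / N
   = 44100 / 4096
   = 10.7666 Hz

10.7666 Hz


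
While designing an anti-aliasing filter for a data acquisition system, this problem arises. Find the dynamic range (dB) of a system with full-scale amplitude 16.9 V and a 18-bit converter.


Dynamic range from full-scale to LSB:
V_min = V_max / 2^bits = 16.9 / 2^18
DR = 20 * log10(V_max / V_min)
   = 20 * log10(2^18)
   = 20 * 18 * log10(2)
   = 108.37 dB

108.37 dB


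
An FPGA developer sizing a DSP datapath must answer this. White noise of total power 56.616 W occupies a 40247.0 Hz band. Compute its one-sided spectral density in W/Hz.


Power spectral density:
PSD = P / BW
    = 56.616 / 40247.0
    = 0.00140671 W/Hz

0.00140671 W/Hz


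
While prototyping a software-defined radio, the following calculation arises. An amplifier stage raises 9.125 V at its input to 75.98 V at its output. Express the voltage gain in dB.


Voltage gain in dB:
G = 20 * log10(Vout / Vin)
  = 20 * log10(75.98 / 9.125)
  = 20 * log10(8.326575)
  = 20 * 0.920466
  = 18.41 dB

18.41 dB


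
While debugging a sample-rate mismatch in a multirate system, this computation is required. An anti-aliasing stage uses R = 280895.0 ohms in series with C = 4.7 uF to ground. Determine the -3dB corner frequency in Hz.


Cutoff frequency of a first-order RC filter:
fc = 1 / (2 * pi * R * C)
C = 4.7 uF = 4.7e-06 F
fc = 1 / (2 * pi * 280895.0 * 4.7e-06)
   = 1 / 8.295102083243
   = 0.120553 Hz

0.120553 Hz


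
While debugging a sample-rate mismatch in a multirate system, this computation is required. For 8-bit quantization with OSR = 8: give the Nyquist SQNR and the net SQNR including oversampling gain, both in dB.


Step 1 — baseline SQNR at Nyquist:
SQNR_base = 6.02*N + 1.76
          = 6.02*8 + 1.76
          = 49.92 dB

Step 2 — oversampling processing gain:
G = 10*log10(OSR) = 10*log10(8) = 9.03 dB

Step 3 — total:
SQNR_total = 49.92 + 9.03 = 58.95 dB

Base SQNR = 49.92 dB; oversampled SQNR = 58.95 dB


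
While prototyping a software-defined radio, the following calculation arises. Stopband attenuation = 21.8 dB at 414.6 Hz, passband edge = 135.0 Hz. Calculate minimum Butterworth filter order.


Butterworth filter order formula:
n = log10(10^(A/10) - 1) / (2 * log10(f_stop/f_pass))
10^(21.8/10) - 1 = 150.3561
f_stop/f_pass = 414.6 / 135.0 = 3.0711
n = 2.2339 -> ceil = 3

3


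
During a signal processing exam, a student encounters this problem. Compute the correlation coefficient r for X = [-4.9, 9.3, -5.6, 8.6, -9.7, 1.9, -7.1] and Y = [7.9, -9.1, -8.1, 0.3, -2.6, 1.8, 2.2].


Pearson correlation coefficient (population):
r = cov(X,Y) / (std(X) * std(Y))
Mean X = -1.0714, Mean Y = -1.0857
Cov(X,Y) = -10.074694
Std(X) = 7.13036, Std(Y) = 5.574285
r = -0.2535

-0.2535


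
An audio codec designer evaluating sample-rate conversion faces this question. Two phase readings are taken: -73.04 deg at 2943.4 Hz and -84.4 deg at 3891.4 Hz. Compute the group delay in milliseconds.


Group delay from phase difference:
tau = -d(phi)/d(omega)
d(phi) = -11.36 deg = -0.198269 rad
d(omega) = 2*pi*(3891.4 - 2943.4) = 5956.4597 rad/s
tau = -(-0.198269) / 5956.4597
    = 0.0333 ms

0.0333 ms


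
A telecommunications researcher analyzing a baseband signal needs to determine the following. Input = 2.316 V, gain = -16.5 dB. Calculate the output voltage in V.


Output voltage from dB gain:
V_out = V_in * 10^(gain_dB / 20)
      = 2.316 * 10^(-16.5 / 20)
      = 2.316 * 0.149624
      = 0.3465 V

0.3465 V


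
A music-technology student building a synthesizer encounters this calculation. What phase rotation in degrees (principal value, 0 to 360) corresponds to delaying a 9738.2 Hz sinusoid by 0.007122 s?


Phase shift from frequency and time delay:
phi = 360 * f * t_delay
    = 360 * 9738.2 * 0.007122
    = 24967.97 degrees
    mod 360 = 127.97 degrees

127.97 degrees


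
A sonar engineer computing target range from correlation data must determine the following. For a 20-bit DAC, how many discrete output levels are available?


Number of quantization levels = 2^N
= 2^20
= 1048576

1048576


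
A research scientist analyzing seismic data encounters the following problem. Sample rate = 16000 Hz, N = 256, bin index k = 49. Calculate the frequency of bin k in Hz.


Frequency of DFT bin k:
f_k = k * fs / N
    = 49 * 16000 / 256
    = 784000 / 256
    = 3062.5 Hz

3062.5 Hz


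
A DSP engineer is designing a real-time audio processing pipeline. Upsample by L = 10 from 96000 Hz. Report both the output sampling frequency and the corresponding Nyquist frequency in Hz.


Step 1 — output sample rate after interpolation by L:
fs_out = L * fs_in = 10 * 96000 = 960000 Hz

Step 2 — Nyquist frequency of the output stream:
f_Nyq = fs_out / 2 = 960000 / 2 = 480000.0 Hz

fs_out = 960000 Hz; f_Nyquist = 480000.0 Hz


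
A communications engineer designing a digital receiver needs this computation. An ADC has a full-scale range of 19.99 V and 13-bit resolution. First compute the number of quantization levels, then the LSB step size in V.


Step 1 — number of quantization levels:
L = 2^N = 2^13 = 8192

Step 2 — LSB step size:
delta = Vfs / L
      = 19.99 / 8192
      = 0.00244019 V

Levels = 8192; step size = 0.00244019 V


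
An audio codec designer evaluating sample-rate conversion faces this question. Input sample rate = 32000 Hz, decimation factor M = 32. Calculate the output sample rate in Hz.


Decimation reduces the sample rate:
fs_out = fs_in / M
       = 32000 / 32
       = 1000.0 Hz

1000.0 Hz


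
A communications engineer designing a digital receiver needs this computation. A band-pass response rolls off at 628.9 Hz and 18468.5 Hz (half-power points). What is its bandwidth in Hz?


Bandwidth is the difference of -3dB frequencies:
BW = f_high - f_low
   = 18468.5 - 628.9
   = 17839.6 Hz

17839.6 Hz


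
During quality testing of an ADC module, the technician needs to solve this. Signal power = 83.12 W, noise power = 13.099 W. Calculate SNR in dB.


SNR in decibels:
SNR = 10 * log10(Ps / Pn)
    = 10 * log10(83.12 / 13.099)
    = 10 * log10(6.3455)
    = 10 * 0.8025
    = 8.02 dB

8.02 dB


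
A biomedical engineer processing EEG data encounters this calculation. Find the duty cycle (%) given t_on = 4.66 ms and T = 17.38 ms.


Duty cycle as a percentage:
DC = (t_on / T) * 100
   = (4.66 / 17.38) * 100
   = 0.268124 * 100
   = 26.81 %

26.81 %


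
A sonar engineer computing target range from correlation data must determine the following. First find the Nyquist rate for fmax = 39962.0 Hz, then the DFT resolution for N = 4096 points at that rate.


Step 1 — Nyquist sampling rate:
fs = 2 * fmax = 2 * 39962.0 = 79924.0 Hz

Step 2 — DFT bin spacing:
df = fs / N = 79924.0 / 4096 = 19.5127 Hz

19.5127 Hz


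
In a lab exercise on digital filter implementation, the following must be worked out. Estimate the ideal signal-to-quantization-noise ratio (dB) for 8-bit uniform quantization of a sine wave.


Theoretical SNR for a full-scale sinusoid:
SNR = 6.02 * N + 1.76
    = 6.02 * 8 + 1.76
    = 48.16 + 1.76
    = 49.92 dB

49.92 dB


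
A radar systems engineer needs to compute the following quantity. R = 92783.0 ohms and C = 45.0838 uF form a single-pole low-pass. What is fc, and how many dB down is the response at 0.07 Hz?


Step 1 — cutoff frequency:
fc = 1 / (2*pi*R*C)
C = 45.0838 uF = 4.50838e-05 F
fc = 1 / (2*pi*92783.0*4.50838e-05)
   = 0.0380479 Hz

Step 2 — magnitude at f = 0.07 Hz:
|H(f)| = 1 / sqrt(1 + (f/fc)^2)
f/fc = 0.07 / 0.0380479 = 1.839786
|H| = 1 / sqrt(1 + 3.384813) = 0.4775562
|H|_dB = 20*log10(0.4775562) = -6.42 dB

fc = 0.0380479 Hz; |H(0.07 Hz)| = -6.42 dB


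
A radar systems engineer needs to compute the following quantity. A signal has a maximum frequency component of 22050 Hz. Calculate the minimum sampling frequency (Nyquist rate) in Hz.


The Nyquist rate is twice the maximum frequency component.
fs_min = 2 * fmax
      = 2 * 22050
      = 44100 Hz

44100


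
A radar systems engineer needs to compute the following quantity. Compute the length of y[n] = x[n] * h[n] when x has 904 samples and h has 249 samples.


Linear convolution output length:
L = N + M - 1
  = 904 + 249 - 1
  = 1152 samples

1152


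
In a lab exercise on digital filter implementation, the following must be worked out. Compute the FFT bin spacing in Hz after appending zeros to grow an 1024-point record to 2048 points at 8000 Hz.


Frequency resolution after zero-padding:
N_padded = 1024 * 2 = 2048
df = fs / N_padded
   = 8000 / 2048
   = 3.9062 Hz

3.9062 Hz


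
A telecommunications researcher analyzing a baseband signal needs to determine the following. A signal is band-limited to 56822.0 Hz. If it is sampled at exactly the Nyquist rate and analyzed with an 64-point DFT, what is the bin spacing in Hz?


Step 1 — Nyquist sampling rate:
fs = 2 * fmax = 2 * 56822.0 = 113644.0 Hz

Step 2 — DFT bin spacing:
df = fs / N = 113644.0 / 64 = 1775.6875 Hz

1775.6875 Hz


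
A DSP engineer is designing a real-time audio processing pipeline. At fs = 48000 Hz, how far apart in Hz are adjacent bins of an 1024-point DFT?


DFT frequency resolution:
df = fs / N
   = 48000 / 1024
   = 46.875 Hz

46.875 Hz


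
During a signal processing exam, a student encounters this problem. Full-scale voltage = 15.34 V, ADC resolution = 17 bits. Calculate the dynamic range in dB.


Dynamic range from full-scale to LSB:
V_min = V_max / 2^bits = 15.34 / 2^17
DR = 20 * log10(V_max / V_min)
   = 20 * log10(2^17)
   = 20 * 17 * log10(2)
   = 102.35 dB

102.35 dB


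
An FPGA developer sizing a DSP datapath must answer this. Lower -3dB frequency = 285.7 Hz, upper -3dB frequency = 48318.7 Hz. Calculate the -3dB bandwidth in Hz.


Bandwidth is the difference of -3dB frequencies:
BW = f_high - f_low
   = 48318.7 - 285.7
   = 48033.0 Hz

48033.0 Hz


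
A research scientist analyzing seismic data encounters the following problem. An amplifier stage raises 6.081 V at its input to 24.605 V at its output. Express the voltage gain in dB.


Voltage gain in dB:
G = 20 * log10(Vout / Vin)
  = 20 * log10(24.605 / 6.081)
  = 20 * log10(4.04621)
  = 20 * 0.607048
  = 12.14 dB

12.14 dB


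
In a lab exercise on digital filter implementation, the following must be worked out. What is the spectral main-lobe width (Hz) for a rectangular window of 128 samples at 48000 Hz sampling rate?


Main lobe width for a rectangular window:
Width = 2 * fs / N
      = 2 * 48000 / 128
      = 96000 / 128
      = 750.0 Hz

750.0 Hz


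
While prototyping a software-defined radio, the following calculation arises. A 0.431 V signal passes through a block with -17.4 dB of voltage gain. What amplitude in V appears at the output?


Output voltage from dB gain:
V_out = V_in * 10^(gain_dB / 20)
      = 0.431 * 10^(-17.4 / 20)
      = 0.431 * 0.134896
      = 0.0581 V

0.0581 V


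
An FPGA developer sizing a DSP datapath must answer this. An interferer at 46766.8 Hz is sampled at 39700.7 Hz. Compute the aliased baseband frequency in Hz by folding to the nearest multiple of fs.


Compute the nearest integer multiple of fs to the signal:
n = round(46766.8 / 39700.7) = 1
f_alias = |46766.8 - 1 * 39700.7|
        = |46766.8 - 39700.7|
        = 7066.1 Hz

7066.1


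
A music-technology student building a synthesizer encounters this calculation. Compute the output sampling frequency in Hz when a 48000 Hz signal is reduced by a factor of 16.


Decimation reduces the sample rate:
fs_out = fs_in / M
       = 48000 / 16
       = 3000.0 Hz

3000.0 Hz


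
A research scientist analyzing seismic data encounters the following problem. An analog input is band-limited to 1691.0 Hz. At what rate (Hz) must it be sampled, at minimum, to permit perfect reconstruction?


The Nyquist rate is twice the maximum frequency component.
fs_min = 2 * fmax
      = 2 * 1691.0
      = 3382.0 Hz

3382.0


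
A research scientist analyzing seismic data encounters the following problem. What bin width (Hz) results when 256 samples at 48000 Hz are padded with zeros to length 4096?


Frequency resolution after zero-padding:
N_padded = 256 * 16 = 4096
df = fs / N_padded
   = 48000 / 4096
   = 11.7188 Hz

11.7188 Hz


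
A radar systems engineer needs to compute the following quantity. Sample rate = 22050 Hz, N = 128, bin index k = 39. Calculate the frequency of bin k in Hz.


Frequency of DFT bin k:
f_k = k * fs / N
    = 39 * 22050 / 128
    = 859950 / 128
    = 6718.359 Hz

6718.359 Hz


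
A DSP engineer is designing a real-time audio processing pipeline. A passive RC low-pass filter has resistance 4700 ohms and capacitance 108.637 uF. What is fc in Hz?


Cutoff frequency of a first-order RC filter:
fc = 1 / (2 * pi * R * C)
C = 108.637 uF = 0.000108637 F
fc = 1 / (2 * pi * 4700 * 0.000108637)
   = 1 / 3.2081560904155
   = 0.311706 Hz

0.311706 Hz


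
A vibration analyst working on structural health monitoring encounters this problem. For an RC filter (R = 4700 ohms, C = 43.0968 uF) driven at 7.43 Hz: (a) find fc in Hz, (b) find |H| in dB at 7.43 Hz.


Step 1 — cutoff frequency:
fc = 1 / (2*pi*R*C)
C = 43.0968 uF = 4.30968e-05 F
fc = 1 / (2*pi*4700*4.30968e-05)
   = 0.785737 Hz

Step 2 — magnitude at f = 7.43 Hz:
|H(f)| = 1 / sqrt(1 + (f/fc)^2)
f/fc = 7.43 / 0.785737 = 9.45609
|H| = 1 / sqrt(1 + 89.417638) = 0.1051655
|H|_dB = 20*log10(0.1051655) = -19.56 dB

fc = 0.785737 Hz; |H(7.43 Hz)| = -19.56 dB


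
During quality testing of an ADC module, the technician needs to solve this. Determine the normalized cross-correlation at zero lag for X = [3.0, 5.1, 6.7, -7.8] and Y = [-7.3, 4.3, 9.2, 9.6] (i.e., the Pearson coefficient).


Pearson correlation coefficient (population):
r = cov(X,Y) / (std(X) * std(Y))
Mean X = 1.75, Mean Y = 3.95
Cov(X,Y) = -10.215
Std(X) = 5.667671, Std(Y) = 6.822206
r = -0.2642

-0.2642


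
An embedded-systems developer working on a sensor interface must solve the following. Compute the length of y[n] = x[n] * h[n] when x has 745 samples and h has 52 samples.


Linear convolution output length:
L = N + M - 1
  = 745 + 52 - 1
  = 796 samples

796


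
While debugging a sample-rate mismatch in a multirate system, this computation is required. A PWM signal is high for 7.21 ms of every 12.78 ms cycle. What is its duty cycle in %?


Duty cycle as a percentage:
DC = (t_on / T) * 100
   = (7.21 / 12.78) * 100
   = 0.564163 * 100
   = 56.42 %

56.42 %


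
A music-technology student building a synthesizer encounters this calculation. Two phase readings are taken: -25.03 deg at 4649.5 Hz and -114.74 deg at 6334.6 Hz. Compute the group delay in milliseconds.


Group delay from phase difference:
tau = -d(phi)/d(omega)
d(phi) = -89.71 deg = -1.565735 rad
d(omega) = 2*pi*(6334.6 - 4649.5) = 10587.7956 rad/s
tau = -(-1.565735) / 10587.7956
    = 0.1479 ms

0.1479 ms


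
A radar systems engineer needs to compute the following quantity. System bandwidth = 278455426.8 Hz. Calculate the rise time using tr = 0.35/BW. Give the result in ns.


Rise time from bandwidth relationship:
tr = 0.35 / BW
   = 0.35 / 278455426.8
   = 1.256933664e-09 s
   = 1.2569 ns

1.2569 ns


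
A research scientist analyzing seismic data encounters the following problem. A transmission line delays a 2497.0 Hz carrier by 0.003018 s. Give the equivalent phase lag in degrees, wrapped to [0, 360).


Phase shift from frequency and time delay:
phi = 360 * f * t_delay
    = 360 * 2497.0 * 0.003018
    = 2712.94 degrees
    mod 360 = 192.94 degrees

192.94 degrees


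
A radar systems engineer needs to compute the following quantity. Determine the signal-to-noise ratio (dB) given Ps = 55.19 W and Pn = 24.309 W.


SNR in decibels:
SNR = 10 * log10(Ps / Pn)
    = 10 * log10(55.19 / 24.309)
    = 10 * log10(2.2704)
    = 10 * 0.3561
    = 3.56 dB

3.56 dB


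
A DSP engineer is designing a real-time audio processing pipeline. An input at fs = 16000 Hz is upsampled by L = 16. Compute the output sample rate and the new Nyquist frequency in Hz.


Step 1 — output sample rate after interpolation by L:
fs_out = L * fs_in = 16 * 16000 = 256000 Hz

Step 2 — Nyquist frequency of the output stream:
f_Nyq = fs_out / 2 = 256000 / 2 = 128000.0 Hz

fs_out = 256000 Hz; f_Nyquist = 128000.0 Hz


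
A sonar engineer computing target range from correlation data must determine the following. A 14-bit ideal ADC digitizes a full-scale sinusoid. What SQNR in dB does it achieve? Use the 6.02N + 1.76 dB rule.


Theoretical SNR for a full-scale sinusoid:
SNR = 6.02 * N + 1.76
    = 6.02 * 14 + 1.76
    = 84.28 + 1.76
    = 86.04 dB

86.04 dB


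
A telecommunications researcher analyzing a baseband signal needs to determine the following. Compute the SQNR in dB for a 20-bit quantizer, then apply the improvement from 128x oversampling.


Step 1 — baseline SQNR at Nyquist:
SQNR_base = 6.02*N + 1.76
          = 6.02*20 + 1.76
          = 122.16 dB

Step 2 — oversampling processing gain:
G = 10*log10(OSR) = 10*log10(128) = 21.07 dB

Step 3 — total:
SQNR_total = 122.16 + 21.07 = 143.23 dB

Base SQNR = 122.16 dB; oversampled SQNR = 143.23 dB


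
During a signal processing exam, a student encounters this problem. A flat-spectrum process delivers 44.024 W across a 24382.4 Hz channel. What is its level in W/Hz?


Power spectral density:
PSD = P / BW
    = 44.024 / 24382.4
    = 0.00180556 W/Hz

0.00180556 W/Hz


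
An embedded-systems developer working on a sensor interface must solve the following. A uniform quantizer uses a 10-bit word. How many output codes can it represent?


Number of quantization levels = 2^N
= 2^10
= 1024

1024


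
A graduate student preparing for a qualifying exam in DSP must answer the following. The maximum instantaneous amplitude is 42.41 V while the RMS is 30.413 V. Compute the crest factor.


Crest factor is the ratio of peak to RMS:
CF = V_peak / V_rms
   = 42.41 / 30.413
   = 1.3945

1.3945


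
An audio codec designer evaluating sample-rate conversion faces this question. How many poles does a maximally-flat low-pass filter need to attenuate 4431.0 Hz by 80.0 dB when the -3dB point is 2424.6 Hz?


Butterworth filter order formula:
n = log10(10^(A/10) - 1) / (2 * log10(f_stop/f_pass))
10^(80.0/10) - 1 = 99999999.0
f_stop/f_pass = 4431.0 / 2424.6 = 1.8275
n = 15.2752 -> ceil = 16

16


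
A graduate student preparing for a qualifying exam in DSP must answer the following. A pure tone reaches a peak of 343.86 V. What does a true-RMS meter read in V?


RMS voltage for a sinusoidal waveform:
V_rms = V_peak / sqrt(2)
      = 343.86 / 1.414214
      = 243.146 V

243.146 V


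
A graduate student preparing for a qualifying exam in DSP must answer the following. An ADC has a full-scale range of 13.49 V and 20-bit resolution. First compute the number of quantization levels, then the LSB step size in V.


Step 1 — number of quantization levels:
L = 2^N = 2^20 = 1048576

Step 2 — LSB step size:
delta = Vfs / L
      = 13.49 / 1048576
      = 1.287e-05 V

Levels = 1048576; step size = 1.287e-05 V


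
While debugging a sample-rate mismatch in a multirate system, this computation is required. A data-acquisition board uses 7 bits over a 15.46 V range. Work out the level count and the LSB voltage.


Step 1 — number of quantization levels:
L = 2^N = 2^7 = 128

Step 2 — LSB step size:
delta = Vfs / L
      = 15.46 / 128
      = 0.12078125 V

Levels = 128; step size = 0.12078125 V


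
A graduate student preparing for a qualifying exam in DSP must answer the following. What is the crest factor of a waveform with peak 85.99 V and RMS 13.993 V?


Crest factor is the ratio of peak to RMS:
CF = V_peak / V_rms
   = 85.99 / 13.993
   = 6.1452

6.1452


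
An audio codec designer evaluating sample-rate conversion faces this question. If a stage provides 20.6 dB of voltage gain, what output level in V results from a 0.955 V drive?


Output voltage from dB gain:
V_out = V_in * 10^(gain_dB / 20)
      = 0.955 * 10^(20.6 / 20)
      = 0.955 * 10.715193
      = 10.233 V

10.233 V
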